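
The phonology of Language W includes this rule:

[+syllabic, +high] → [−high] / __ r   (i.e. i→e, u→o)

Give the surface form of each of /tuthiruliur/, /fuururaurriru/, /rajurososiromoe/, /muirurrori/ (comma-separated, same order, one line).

/tuthiruliur/: /i/ is a high vowel immediately before /r/, so it lowers to [e]. /u/ is a high vowel immediately before /r/, so it lowers to [o]. → [tutherulior].
/fuururaurriru/: /u/ is a high vowel immediately before /r/, so it lowers to [o]. /u/ is a high vowel immediately before /r/, so it lowers to [o]. /u/ is a high vowel immediately before /r/, so it lowers to [o]. /i/ is a high vowel immediately before /r/, so it lowers to [e]. → [fuororaorreru].
/rajurososiromoe/: /u/ is a high vowel immediately before /r/, so it lowers to [o]. /i/ is a high vowel immediately before /r/, so it lowers to [e]. → [rajorososeromoe].
/muirurrori/: /i/ is a high vowel immediately before /r/, so it lowers to [e]. /u/ is a high vowel immediately before /r/, so it lowers to [o]. → [muerorrori].

tutherulior, fuororaorreru, rajorososeromoe, muerorrori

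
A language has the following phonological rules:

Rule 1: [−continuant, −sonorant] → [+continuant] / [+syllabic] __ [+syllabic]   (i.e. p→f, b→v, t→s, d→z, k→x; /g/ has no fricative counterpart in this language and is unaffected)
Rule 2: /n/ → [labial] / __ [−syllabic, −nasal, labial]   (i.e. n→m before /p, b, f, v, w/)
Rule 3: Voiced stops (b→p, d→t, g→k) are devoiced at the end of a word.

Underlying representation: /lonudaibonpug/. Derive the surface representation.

lonuzaivompuk

Rule 1 (intervocalic spirantization): /d/ is a stop between vowels /u/ and /a/, so it spirantizes to the fricative [z]. /b/ is a stop between vowels /i/ and /o/, so it spirantizes to the fricative [v]. /lonudaibonpug/ → lonuzaivonpug.
Rule 2 (nasal place assimilation): /n/ precedes the labial consonant /p/, so it assimilates in place to [m]. /lonuzaivonpug/ → lonuzaivompug.
Rule 3 (final devoicing): /g/ is a voiced stop in word-final position, so it devoices to [k]. /lonuzaivompug/ → lonuzaivompuk.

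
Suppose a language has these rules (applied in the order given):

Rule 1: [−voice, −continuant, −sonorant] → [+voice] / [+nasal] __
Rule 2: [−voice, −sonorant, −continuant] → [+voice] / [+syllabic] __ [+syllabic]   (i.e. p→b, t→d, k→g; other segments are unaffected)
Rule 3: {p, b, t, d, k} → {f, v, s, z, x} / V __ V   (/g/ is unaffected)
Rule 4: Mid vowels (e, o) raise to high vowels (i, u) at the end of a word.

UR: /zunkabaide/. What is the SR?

zungavaizi

Rule 1 (post-nasal voicing): /k/ is a voiceless stop immediately after the nasal /n/, so it voices to [g]. /zunkabaide/ → zungabaide.
Rule 2 (intervocalic voicing): no segment meets the environment; /zungabaide/ is unchanged.
Rule 3 (intervocalic spirantization): /b/ is a stop between vowels /a/ and /a/, so it spirantizes to the fricative [v]. /d/ is a stop between vowels /i/ and /e/, so it spirantizes to the fricative [z]. /zungabaide/ → zungavaize.
Rule 4 (final vowel raising): /e/ is a mid vowel in word-final position, so it raises to [i]. /zungavaize/ → zungavaizi.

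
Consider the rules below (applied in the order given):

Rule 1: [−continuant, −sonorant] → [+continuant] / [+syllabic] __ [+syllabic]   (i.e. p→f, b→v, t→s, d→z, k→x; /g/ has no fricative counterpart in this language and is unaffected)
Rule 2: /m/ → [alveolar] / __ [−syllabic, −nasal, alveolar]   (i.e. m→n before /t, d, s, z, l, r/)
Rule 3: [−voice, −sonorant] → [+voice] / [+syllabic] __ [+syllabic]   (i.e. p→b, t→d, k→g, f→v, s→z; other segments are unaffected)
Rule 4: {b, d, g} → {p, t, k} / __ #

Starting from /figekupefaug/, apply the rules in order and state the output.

Rule 1 (intervocalic spirantization): /k/ is a stop between vowels /e/ and /u/, so it spirantizes to the fricative [x]. /p/ is a stop between vowels /u/ and /e/, so it spirantizes to the fricative [f]. /figekupefaug/ → figexufefaug.
Rule 2 (nasal place assimilation): no segment meets the environment; /figexufefaug/ is unchanged.
Rule 3 (intervocalic voicing): /f/ is a voiceless obstruent between vowels /u/ and /e/, so it voices to [v]. /f/ is a voiceless obstruent between vowels /e/ and /a/, so it voices to [v]. /figexufefaug/ → figexuvevaug.
Rule 4 (final devoicing): /g/ is a voiced stop in word-final position, so it devoices to [k]. /figexuvevaug/ → figexuvevauk.

figexuvevauk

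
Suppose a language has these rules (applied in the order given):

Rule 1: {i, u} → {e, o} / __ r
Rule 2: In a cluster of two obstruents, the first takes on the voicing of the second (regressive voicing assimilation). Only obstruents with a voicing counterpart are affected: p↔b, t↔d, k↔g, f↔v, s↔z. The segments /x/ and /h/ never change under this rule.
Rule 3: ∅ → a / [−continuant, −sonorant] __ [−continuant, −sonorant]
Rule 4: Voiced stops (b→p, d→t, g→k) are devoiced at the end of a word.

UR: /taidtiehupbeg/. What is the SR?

taitatiehubabek

Rule 1 (pre-rhotic lowering): no segment meets the environment; /taidtiehupbeg/ is unchanged.
Rule 2 (regressive voicing assimilation): /d/ precedes the voiceless obstruent /t/, so it devoices to [t] by assimilation. /p/ precedes the voiced obstruent /b/, so it voices to [b] by assimilation. /taidtiehupbeg/ → taittiehubbeg.
Rule 3 (stop-cluster a-epenthesis): /t/ and /t/ form a stop–stop cluster, so [a] is inserted between them. /b/ and /b/ form a stop–stop cluster, so [a] is inserted between them. /taittiehubbeg/ → taitatiehubabeg.
Rule 4 (final devoicing): /g/ is a voiced stop in word-final position, so it devoices to [k]. /taitatiehubabeg/ → taitatiehubabek.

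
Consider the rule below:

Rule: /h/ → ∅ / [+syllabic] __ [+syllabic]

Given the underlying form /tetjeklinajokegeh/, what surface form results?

No segment of /tetjeklinajokegeh/ meets the structural description of the rule, so the form surfaces unchanged.

tetjeklinajokegeh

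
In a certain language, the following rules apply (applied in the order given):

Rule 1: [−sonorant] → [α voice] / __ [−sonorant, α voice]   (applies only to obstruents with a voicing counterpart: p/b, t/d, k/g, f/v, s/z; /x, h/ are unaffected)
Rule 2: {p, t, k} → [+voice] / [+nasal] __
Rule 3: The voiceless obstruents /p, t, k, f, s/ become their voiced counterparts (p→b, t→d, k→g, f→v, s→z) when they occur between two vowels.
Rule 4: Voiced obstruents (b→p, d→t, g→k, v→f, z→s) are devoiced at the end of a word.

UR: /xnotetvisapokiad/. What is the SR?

xnodedvizabogiat

Rule 1 (regressive voicing assimilation): /t/ precedes the voiced obstruent /v/, so it voices to [d] by assimilation. /xnotetvisapokiad/ → xnotedvisapokiad.
Rule 2 (post-nasal voicing): no segment meets the environment; /xnotedvisapokiad/ is unchanged.
Rule 3 (intervocalic voicing): /t/ is a voiceless obstruent between vowels /o/ and /e/, so it voices to [d]. /s/ is a voiceless obstruent between vowels /i/ and /a/, so it voices to [z]. /p/ is a voiceless obstruent between vowels /a/ and /o/, so it voices to [b]. /k/ is a voiceless obstruent between vowels /o/ and /i/, so it voices to [g]. /xnotedvisapokiad/ → xnodedvizabogiad.
Rule 4 (final devoicing): /d/ is a voiced obstruent in word-final position, so it devoices to [t]. /xnodedvizabogiad/ → xnodedvizabogiat.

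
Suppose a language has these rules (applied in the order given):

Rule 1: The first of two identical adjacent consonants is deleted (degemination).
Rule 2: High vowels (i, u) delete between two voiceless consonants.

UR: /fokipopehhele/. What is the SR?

Rule 1 (degemination): /hh/ is a geminate; the first /h/ deletes. /fokipopehhele/ → fokipopehele.
Rule 2 (high vowel syncope): /i/ is a high vowel flanked by voiceless consonants /k/ and /p/, so it deletes. /fokipopehele/ → fokpopehele.

fokpopehele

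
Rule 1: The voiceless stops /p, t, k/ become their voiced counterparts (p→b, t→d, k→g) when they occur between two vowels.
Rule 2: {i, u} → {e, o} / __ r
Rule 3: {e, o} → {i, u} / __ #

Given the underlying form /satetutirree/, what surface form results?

sadeduderrei

Rule 1 (intervocalic voicing): /t/ is a voiceless stop between vowels /a/ and /e/, so it voices to [d]. /t/ is a voiceless stop between vowels /e/ and /u/, so it voices to [d]. /t/ is a voiceless stop between vowels /u/ and /i/, so it voices to [d]. /satetutirree/ → sadedudirree.
Rule 2 (pre-rhotic lowering): /i/ is a high vowel immediately before /r/, so it lowers to [e]. /sadedudirree/ → sadeduderree.
Rule 3 (final vowel raising): /e/ is a mid vowel in word-final position, so it raises to [i]. /sadeduderree/ → sadeduderrei.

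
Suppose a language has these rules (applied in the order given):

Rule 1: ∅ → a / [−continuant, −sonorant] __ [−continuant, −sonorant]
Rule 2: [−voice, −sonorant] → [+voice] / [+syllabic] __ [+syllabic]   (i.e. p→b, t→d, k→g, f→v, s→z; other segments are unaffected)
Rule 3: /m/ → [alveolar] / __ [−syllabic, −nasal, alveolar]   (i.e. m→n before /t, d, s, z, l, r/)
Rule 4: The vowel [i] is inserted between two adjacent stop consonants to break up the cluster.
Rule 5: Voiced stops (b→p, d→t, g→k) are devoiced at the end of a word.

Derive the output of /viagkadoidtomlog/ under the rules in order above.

Rule 1 (stop-cluster a-epenthesis): /g/ and /k/ form a stop–stop cluster, so [a] is inserted between them. /d/ and /t/ form a stop–stop cluster, so [a] is inserted between them. /viagkadoidtomlog/ → viagakadoidatomlog.
Rule 2 (intervocalic voicing): /k/ is a voiceless obstruent between vowels /a/ and /a/, so it voices to [g]. /t/ is a voiceless obstruent between vowels /a/ and /o/, so it voices to [d]. /viagakadoidatomlog/ → viagagadoidadomlog.
Rule 3 (nasal place assimilation): /m/ precedes the alveolar consonant /l/, so it assimilates in place to [n]. /viagagadoidadomlog/ → viagagadoidadonlog.
Rule 4 (stop-cluster i-epenthesis): no segment meets the environment; /viagagadoidadonlog/ is unchanged.
Rule 5 (final devoicing): /g/ is a voiced stop in word-final position, so it devoices to [k]. /viagagadoidadonlog/ → viagagadoidadonlok.

viagagadoidadonlok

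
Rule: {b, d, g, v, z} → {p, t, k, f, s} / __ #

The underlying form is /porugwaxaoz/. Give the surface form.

porugwaxaos

/z/ is a voiced obstruent in word-final position, so it devoices to [s].
The other instance of /g/ does not occur in the required environment and remains unchanged.
Surface form: [porugwaxaos].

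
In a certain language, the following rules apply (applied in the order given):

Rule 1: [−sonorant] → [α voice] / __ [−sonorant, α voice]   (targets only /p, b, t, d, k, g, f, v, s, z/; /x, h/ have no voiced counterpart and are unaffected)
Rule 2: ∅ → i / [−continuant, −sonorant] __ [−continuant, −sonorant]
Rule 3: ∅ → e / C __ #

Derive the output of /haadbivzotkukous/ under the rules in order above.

haadibivzotikukouse

Rule 1 (regressive voicing assimilation): no segment meets the environment; /haadbivzotkukous/ is unchanged.
Rule 2 (stop-cluster i-epenthesis): /d/ and /b/ form a stop–stop cluster, so [i] is inserted between them. /t/ and /k/ form a stop–stop cluster, so [i] is inserted between them. /haadbivzotkukous/ → haadibivzotikukous.
Rule 3 (final e-epenthesis): the form ends in the consonant /s/, so [e] is inserted word-finally. /haadibivzotikukous/ → haadibivzotikukouse.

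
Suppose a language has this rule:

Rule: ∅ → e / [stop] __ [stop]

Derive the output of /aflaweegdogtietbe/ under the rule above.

/g/ and /d/ form a stop–stop cluster, so [e] is inserted between them.
/g/ and /t/ form a stop–stop cluster, so [e] is inserted between them.
/t/ and /b/ form a stop–stop cluster, so [e] is inserted between them.
Surface form: [aflaweegedogetietebe].

aflaweegedogetietebe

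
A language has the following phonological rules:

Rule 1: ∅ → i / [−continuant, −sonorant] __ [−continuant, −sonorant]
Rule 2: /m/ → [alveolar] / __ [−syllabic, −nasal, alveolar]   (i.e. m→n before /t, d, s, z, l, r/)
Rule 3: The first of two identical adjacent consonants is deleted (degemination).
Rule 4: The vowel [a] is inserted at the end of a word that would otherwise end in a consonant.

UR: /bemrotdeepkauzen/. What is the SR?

Rule 1 (stop-cluster i-epenthesis): /t/ and /d/ form a stop–stop cluster, so [i] is inserted between them. /p/ and /k/ form a stop–stop cluster, so [i] is inserted between them. /bemrotdeepkauzen/ → bemrotideepikauzen.
Rule 2 (nasal place assimilation): /m/ precedes the alveolar consonant /r/, so it assimilates in place to [n]. /bemrotideepikauzen/ → benrotideepikauzen.
Rule 3 (degemination): no segment meets the environment; /benrotideepikauzen/ is unchanged.
Rule 4 (final a-epenthesis): the form ends in the consonant /n/, so [a] is inserted word-finally. /benrotideepikauzen/ → benrotideepikauzena.

benrotideepikauzena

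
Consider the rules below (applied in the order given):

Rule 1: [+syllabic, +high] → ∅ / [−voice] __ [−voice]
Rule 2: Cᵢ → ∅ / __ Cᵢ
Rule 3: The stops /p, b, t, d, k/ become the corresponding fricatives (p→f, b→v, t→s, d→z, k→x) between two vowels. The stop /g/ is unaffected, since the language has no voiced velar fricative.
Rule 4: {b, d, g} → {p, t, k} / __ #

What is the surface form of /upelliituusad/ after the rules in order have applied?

ufeliisuusat

Rule 1 (high vowel syncope): no segment meets the environment; /upelliituusad/ is unchanged.
Rule 2 (degemination): /ll/ is a geminate; the first /l/ deletes. /upelliituusad/ → upeliituusad.
Rule 3 (intervocalic spirantization): /p/ is a stop between vowels /u/ and /e/, so it spirantizes to the fricative [f]. /t/ is a stop between vowels /i/ and /u/, so it spirantizes to the fricative [s]. /upeliituusad/ → ufeliisuusad.
Rule 4 (final devoicing): /d/ is a voiced stop in word-final position, so it devoices to [t]. /ufeliisuusad/ → ufeliisuusat.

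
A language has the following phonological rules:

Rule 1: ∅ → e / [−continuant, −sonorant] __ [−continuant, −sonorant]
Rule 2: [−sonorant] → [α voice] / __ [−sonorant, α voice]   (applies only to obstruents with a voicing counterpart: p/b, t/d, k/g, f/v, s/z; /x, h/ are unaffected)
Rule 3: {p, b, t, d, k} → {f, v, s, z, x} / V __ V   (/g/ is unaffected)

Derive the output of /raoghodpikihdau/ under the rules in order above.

raokhozefixihdau

Rule 1 (stop-cluster e-epenthesis): /d/ and /p/ form a stop–stop cluster, so [e] is inserted between them. /raoghodpikihdau/ → raoghodepikihdau.
Rule 2 (regressive voicing assimilation): /g/ precedes the voiceless obstruent /h/, so it devoices to [k] by assimilation. /raoghodepikihdau/ → raokhodepikihdau.
Rule 3 (intervocalic spirantization): /d/ is a stop between vowels /o/ and /e/, so it spirantizes to the fricative [z]. /p/ is a stop between vowels /e/ and /i/, so it spirantizes to the fricative [f]. /k/ is a stop between vowels /i/ and /i/, so it spirantizes to the fricative [x]. /raokhodepikihdau/ → raokhozefixihdau.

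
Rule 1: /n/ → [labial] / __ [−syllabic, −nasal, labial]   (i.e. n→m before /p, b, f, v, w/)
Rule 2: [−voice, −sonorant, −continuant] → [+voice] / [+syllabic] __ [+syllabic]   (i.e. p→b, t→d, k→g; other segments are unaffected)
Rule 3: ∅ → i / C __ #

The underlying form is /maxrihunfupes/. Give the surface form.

Rule 1 (nasal place assimilation): /n/ precedes the labial consonant /f/, so it assimilates in place to [m]. /maxrihunfupes/ → maxrihumfupes.
Rule 2 (intervocalic voicing): /p/ is a voiceless stop between vowels /u/ and /e/, so it voices to [b]. /maxrihumfupes/ → maxrihumfubes.
Rule 3 (final i-epenthesis): the form ends in the consonant /s/, so [i] is inserted word-finally. /maxrihumfubes/ → maxrihumfubesi.

maxrihumfubesi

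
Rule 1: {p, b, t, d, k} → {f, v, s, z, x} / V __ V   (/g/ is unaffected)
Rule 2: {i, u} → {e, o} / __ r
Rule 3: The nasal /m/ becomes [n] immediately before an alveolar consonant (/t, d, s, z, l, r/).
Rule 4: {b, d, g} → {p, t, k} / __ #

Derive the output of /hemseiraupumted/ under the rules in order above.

Rule 1 (intervocalic spirantization): /p/ is a stop between vowels /u/ and /u/, so it spirantizes to the fricative [f]. /hemseiraupumted/ → hemseiraufumted.
Rule 2 (pre-rhotic lowering): /i/ is a high vowel immediately before /r/, so it lowers to [e]. /hemseiraufumted/ → hemseeraufumted.
Rule 3 (nasal place assimilation): /m/ precedes the alveolar consonant /s/, so it assimilates in place to [n]. /m/ precedes the alveolar consonant /t/, so it assimilates in place to [n]. /hemseeraufumted/ → henseeraufunted.
Rule 4 (final devoicing): /d/ is a voiced stop in word-final position, so it devoices to [t]. /henseeraufunted/ → henseeraufuntet.

henseeraufuntet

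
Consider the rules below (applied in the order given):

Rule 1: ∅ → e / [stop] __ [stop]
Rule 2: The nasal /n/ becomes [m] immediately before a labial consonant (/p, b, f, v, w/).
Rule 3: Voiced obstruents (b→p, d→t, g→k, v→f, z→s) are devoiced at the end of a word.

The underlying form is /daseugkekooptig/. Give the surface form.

Rule 1 (stop-cluster e-epenthesis): /g/ and /k/ form a stop–stop cluster, so [e] is inserted between them. /p/ and /t/ form a stop–stop cluster, so [e] is inserted between them. /daseugkekooptig/ → daseugekekoopetig.
Rule 2 (nasal place assimilation): no segment meets the environment; /daseugekekoopetig/ is unchanged.
Rule 3 (final devoicing): /g/ is a voiced obstruent in word-final position, so it devoices to [k]. /daseugekekoopetig/ → daseugekekoopetik.

daseugekekoopetik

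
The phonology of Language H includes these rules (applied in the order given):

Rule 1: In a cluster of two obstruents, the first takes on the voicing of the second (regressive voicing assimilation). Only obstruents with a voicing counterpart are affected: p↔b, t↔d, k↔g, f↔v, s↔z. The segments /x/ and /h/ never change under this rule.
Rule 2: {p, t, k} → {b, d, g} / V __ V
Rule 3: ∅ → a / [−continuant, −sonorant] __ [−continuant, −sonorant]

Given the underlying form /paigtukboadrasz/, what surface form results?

Rule 1 (regressive voicing assimilation): /g/ precedes the voiceless obstruent /t/, so it devoices to [k] by assimilation. /k/ precedes the voiced obstruent /b/, so it voices to [g] by assimilation. /s/ precedes the voiced obstruent /z/, so it voices to [z] by assimilation. /paigtukboadrasz/ → paiktugboadrazz.
Rule 2 (intervocalic voicing): no segment meets the environment; /paiktugboadrazz/ is unchanged.
Rule 3 (stop-cluster a-epenthesis): /k/ and /t/ form a stop–stop cluster, so [a] is inserted between them. /g/ and /b/ form a stop–stop cluster, so [a] is inserted between them. /paiktugboadrazz/ → paikatugaboadrazz.

paikatugaboadrazz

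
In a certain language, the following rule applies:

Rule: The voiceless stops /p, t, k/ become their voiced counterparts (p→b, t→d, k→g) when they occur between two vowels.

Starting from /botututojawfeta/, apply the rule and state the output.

bodududojawfeda

/t/ is a voiceless stop between vowels /o/ and /u/, so it voices to [d].
/t/ is a voiceless stop between vowels /u/ and /u/, so it voices to [d].
/t/ is a voiceless stop between vowels /u/ and /o/, so it voices to [d].
/t/ is a voiceless stop between vowels /e/ and /a/, so it voices to [d].
Surface form: [bodududojawfeda].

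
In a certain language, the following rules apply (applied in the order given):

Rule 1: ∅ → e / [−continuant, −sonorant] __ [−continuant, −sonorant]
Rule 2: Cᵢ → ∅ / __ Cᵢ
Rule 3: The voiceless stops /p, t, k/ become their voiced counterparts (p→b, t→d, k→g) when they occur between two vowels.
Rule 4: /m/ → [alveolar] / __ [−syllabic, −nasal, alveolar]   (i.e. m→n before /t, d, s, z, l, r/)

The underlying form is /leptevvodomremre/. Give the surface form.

Rule 1 (stop-cluster e-epenthesis): /p/ and /t/ form a stop–stop cluster, so [e] is inserted between them. /leptevvodomremre/ → lepetevvodomremre.
Rule 2 (degemination): /vv/ is a geminate; the first /v/ deletes. /lepetevvodomremre/ → lepetevodomremre.
Rule 3 (intervocalic voicing): /p/ is a voiceless stop between vowels /e/ and /e/, so it voices to [b]. /t/ is a voiceless stop between vowels /e/ and /e/, so it voices to [d]. /lepetevodomremre/ → lebedevodomremre.
Rule 4 (nasal place assimilation): /m/ precedes the alveolar consonant /r/, so it assimilates in place to [n]. /m/ precedes the alveolar consonant /r/, so it assimilates in place to [n]. /lebedevodomremre/ → lebedevodonrenre.

lebedevodonrenre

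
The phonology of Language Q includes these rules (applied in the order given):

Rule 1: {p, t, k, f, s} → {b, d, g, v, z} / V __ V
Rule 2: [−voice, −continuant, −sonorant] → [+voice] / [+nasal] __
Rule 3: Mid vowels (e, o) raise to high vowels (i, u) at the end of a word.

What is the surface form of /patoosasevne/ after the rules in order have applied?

Rule 1 (intervocalic voicing): /t/ is a voiceless obstruent between vowels /a/ and /o/, so it voices to [d]. /s/ is a voiceless obstruent between vowels /o/ and /a/, so it voices to [z]. /s/ is a voiceless obstruent between vowels /a/ and /e/, so it voices to [z]. /patoosasevne/ → padoozazevne.
Rule 2 (post-nasal voicing): no segment meets the environment; /padoozazevne/ is unchanged.
Rule 3 (final vowel raising): /e/ is a mid vowel in word-final position, so it raises to [i]. /padoozazevne/ → padoozazevni.

padoozazevni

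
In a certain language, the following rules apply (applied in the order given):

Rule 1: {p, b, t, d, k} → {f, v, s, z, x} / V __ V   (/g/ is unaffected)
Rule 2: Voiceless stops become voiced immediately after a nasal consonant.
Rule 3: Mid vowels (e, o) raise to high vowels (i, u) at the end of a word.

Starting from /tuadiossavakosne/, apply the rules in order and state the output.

Rule 1 (intervocalic spirantization): /d/ is a stop between vowels /a/ and /i/, so it spirantizes to the fricative [z]. /k/ is a stop between vowels /a/ and /o/, so it spirantizes to the fricative [x]. /tuadiossavakosne/ → tuaziossavaxosne.
Rule 2 (post-nasal voicing): no segment meets the environment; /tuaziossavaxosne/ is unchanged.
Rule 3 (final vowel raising): /e/ is a mid vowel in word-final position, so it raises to [i]. /tuaziossavaxosne/ → tuaziossavaxosni.

tuaziossavaxosni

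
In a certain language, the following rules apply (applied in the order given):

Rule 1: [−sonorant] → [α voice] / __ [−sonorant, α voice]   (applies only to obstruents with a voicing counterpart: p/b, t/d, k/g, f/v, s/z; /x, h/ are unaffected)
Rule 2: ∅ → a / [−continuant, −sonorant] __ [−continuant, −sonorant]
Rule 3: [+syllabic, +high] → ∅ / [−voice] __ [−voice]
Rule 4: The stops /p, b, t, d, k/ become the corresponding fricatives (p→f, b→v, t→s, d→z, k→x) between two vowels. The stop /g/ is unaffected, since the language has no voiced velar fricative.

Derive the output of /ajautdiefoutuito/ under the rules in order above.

ajauzaziefousuiso

Rule 1 (regressive voicing assimilation): /t/ precedes the voiced obstruent /d/, so it voices to [d] by assimilation. /ajautdiefoutuito/ → ajauddiefoutuito.
Rule 2 (stop-cluster a-epenthesis): /d/ and /d/ form a stop–stop cluster, so [a] is inserted between them. /ajauddiefoutuito/ → ajaudadiefoutuito.
Rule 3 (high vowel syncope): no segment meets the environment; /ajaudadiefoutuito/ is unchanged.
Rule 4 (intervocalic spirantization): /d/ is a stop between vowels /u/ and /a/, so it spirantizes to the fricative [z]. /d/ is a stop between vowels /a/ and /i/, so it spirantizes to the fricative [z]. /t/ is a stop between vowels /u/ and /u/, so it spirantizes to the fricative [s]. /t/ is a stop between vowels /i/ and /o/, so it spirantizes to the fricative [s]. /ajaudadiefoutuito/ → ajauzaziefousuiso.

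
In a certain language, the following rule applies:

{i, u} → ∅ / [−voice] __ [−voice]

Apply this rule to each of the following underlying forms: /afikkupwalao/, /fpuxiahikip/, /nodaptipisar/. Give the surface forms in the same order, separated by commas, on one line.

/afikkupwalao/: /i/ is a high vowel flanked by voiceless consonants /f/ and /k/, so it deletes. /u/ is a high vowel flanked by voiceless consonants /k/ and /p/, so it deletes. → [afkkpwalao].
/fpuxiahikip/: /u/ is a high vowel flanked by voiceless consonants /p/ and /x/, so it deletes. /i/ is a high vowel flanked by voiceless consonants /h/ and /k/, so it deletes. /i/ is a high vowel flanked by voiceless consonants /k/ and /p/, so it deletes. → [fpxiahkp].
/nodaptipisar/: /i/ is a high vowel flanked by voiceless consonants /t/ and /p/, so it deletes. /i/ is a high vowel flanked by voiceless consonants /p/ and /s/, so it deletes. → [nodaptpsar].

afkkpwalao, fpxiahkp, nodaptpsar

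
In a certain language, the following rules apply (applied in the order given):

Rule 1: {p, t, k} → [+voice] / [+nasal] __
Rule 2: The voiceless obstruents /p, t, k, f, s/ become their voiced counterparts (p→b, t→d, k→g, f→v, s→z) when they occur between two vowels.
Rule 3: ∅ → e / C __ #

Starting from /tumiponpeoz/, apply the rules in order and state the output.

tumibonbeoze

Rule 1 (post-nasal voicing): /p/ is a voiceless stop immediately after the nasal /n/, so it voices to [b]. /tumiponpeoz/ → tumiponbeoz.
Rule 2 (intervocalic voicing): /p/ is a voiceless obstruent between vowels /i/ and /o/, so it voices to [b]. /tumiponbeoz/ → tumibonbeoz.
Rule 3 (final e-epenthesis): the form ends in the consonant /z/, so [e] is inserted word-finally. /tumibonbeoz/ → tumibonbeoze.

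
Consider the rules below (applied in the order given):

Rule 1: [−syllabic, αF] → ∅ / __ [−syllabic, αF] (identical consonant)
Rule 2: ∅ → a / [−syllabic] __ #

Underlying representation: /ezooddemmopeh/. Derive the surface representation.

ezoodemopeha

Rule 1 (degemination): /dd/ is a geminate; the first /d/ deletes. /mm/ is a geminate; the first /m/ deletes. /ezooddemmopeh/ → ezoodemopeh.
Rule 2 (final a-epenthesis): the form ends in the consonant /h/, so [a] is inserted word-finally. /ezoodemopeh/ → ezoodemopeha.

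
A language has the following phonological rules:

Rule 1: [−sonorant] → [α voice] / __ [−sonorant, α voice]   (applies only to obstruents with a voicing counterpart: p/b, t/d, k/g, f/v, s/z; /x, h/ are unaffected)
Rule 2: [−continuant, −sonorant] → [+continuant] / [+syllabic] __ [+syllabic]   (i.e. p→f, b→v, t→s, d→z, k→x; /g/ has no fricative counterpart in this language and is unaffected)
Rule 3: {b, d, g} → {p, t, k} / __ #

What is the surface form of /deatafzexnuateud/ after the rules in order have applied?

deasavzexnuaseut

Rule 1 (regressive voicing assimilation): /f/ precedes the voiced obstruent /z/, so it voices to [v] by assimilation. /deatafzexnuateud/ → deatavzexnuateud.
Rule 2 (intervocalic spirantization): /t/ is a stop between vowels /a/ and /a/, so it spirantizes to the fricative [s]. /t/ is a stop between vowels /a/ and /e/, so it spirantizes to the fricative [s]. /deatavzexnuateud/ → deasavzexnuaseud.
Rule 3 (final devoicing): /d/ is a voiced stop in word-final position, so it devoices to [t]. /deasavzexnuaseud/ → deasavzexnuaseut.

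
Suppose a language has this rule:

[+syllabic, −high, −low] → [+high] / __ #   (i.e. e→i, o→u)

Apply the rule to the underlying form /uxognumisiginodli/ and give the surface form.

uxognumisiginodli

No segment of /uxognumisiginodli/ meets the structural description of the rule, so the form surfaces unchanged.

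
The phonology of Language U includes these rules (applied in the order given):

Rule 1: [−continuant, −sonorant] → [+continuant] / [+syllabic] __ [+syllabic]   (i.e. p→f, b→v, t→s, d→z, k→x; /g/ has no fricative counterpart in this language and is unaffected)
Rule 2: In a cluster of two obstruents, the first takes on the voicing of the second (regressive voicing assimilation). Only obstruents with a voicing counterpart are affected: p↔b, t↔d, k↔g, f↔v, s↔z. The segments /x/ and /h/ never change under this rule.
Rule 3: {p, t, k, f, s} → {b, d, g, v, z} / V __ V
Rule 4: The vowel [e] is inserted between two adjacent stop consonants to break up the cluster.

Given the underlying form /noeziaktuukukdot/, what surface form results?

noeziaketuuxugedot

Rule 1 (intervocalic spirantization): /k/ is a stop between vowels /u/ and /u/, so it spirantizes to the fricative [x]. /noeziaktuukukdot/ → noeziaktuuxukdot.
Rule 2 (regressive voicing assimilation): /k/ precedes the voiced obstruent /d/, so it voices to [g] by assimilation. /noeziaktuuxukdot/ → noeziaktuuxugdot.
Rule 3 (intervocalic voicing): no segment meets the environment; /noeziaktuuxugdot/ is unchanged.
Rule 4 (stop-cluster e-epenthesis): /k/ and /t/ form a stop–stop cluster, so [e] is inserted between them. /g/ and /d/ form a stop–stop cluster, so [e] is inserted between them. /noeziaktuuxugdot/ → noeziaketuuxugedot.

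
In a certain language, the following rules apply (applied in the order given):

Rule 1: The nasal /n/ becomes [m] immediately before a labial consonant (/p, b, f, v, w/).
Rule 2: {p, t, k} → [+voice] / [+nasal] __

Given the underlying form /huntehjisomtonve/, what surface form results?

hundehjisomdomve

Rule 1 (nasal place assimilation): /n/ precedes the labial consonant /v/, so it assimilates in place to [m]. /huntehjisomtonve/ → huntehjisomtomve.
Rule 2 (post-nasal voicing): /t/ is a voiceless stop immediately after the nasal /n/, so it voices to [d]. /t/ is a voiceless stop immediately after the nasal /m/, so it voices to [d]. /huntehjisomtomve/ → hundehjisomdomve.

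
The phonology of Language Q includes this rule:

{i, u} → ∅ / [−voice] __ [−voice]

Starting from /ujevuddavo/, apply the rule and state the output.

ujevuddavo

No segment of /ujevuddavo/ meets the structural description of the rule, so the form surfaces unchanged.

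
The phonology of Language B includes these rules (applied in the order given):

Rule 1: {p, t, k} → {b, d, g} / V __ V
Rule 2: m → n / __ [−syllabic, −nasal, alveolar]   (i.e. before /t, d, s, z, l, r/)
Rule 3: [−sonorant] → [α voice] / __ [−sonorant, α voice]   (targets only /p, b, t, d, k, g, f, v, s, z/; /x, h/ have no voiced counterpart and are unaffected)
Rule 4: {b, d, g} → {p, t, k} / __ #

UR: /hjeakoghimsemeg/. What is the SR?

Rule 1 (intervocalic voicing): /k/ is a voiceless stop between vowels /a/ and /o/, so it voices to [g]. /hjeakoghimsemeg/ → hjeagoghimsemeg.
Rule 2 (nasal place assimilation): /m/ precedes the alveolar consonant /s/, so it assimilates in place to [n]. /hjeagoghimsemeg/ → hjeagoghinsemeg.
Rule 3 (regressive voicing assimilation): /g/ precedes the voiceless obstruent /h/, so it devoices to [k] by assimilation. /hjeagoghinsemeg/ → hjeagokhinsemeg.
Rule 4 (final devoicing): /g/ is a voiced stop in word-final position, so it devoices to [k]. /hjeagokhinsemeg/ → hjeagokhinsemek.

hjeagokhinsemek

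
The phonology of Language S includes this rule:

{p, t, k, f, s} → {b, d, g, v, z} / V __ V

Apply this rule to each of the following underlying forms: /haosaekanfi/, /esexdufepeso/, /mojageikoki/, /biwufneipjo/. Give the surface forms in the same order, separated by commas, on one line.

/haosaekanfi/: /s/ is a voiceless obstruent between vowels /o/ and /a/, so it voices to [z]. /k/ is a voiceless obstruent between vowels /e/ and /a/, so it voices to [g]. → [haozaeganfi].
/esexdufepeso/: /s/ is a voiceless obstruent between vowels /e/ and /e/, so it voices to [z]. /f/ is a voiceless obstruent between vowels /u/ and /e/, so it voices to [v]. /p/ is a voiceless obstruent between vowels /e/ and /e/, so it voices to [b]. /s/ is a voiceless obstruent between vowels /e/ and /o/, so it voices to [z]. → [ezexduvebezo].
/mojageikoki/: /k/ is a voiceless obstruent between vowels /i/ and /o/, so it voices to [g]. /k/ is a voiceless obstruent between vowels /o/ and /i/, so it voices to [g]. → [mojageigogi].
/biwufneipjo/: the rule's environment is not met; surfaces unchanged as [biwufneipjo].

haozaeganfi, ezexduvebezo, mojageigogi, biwufneipjo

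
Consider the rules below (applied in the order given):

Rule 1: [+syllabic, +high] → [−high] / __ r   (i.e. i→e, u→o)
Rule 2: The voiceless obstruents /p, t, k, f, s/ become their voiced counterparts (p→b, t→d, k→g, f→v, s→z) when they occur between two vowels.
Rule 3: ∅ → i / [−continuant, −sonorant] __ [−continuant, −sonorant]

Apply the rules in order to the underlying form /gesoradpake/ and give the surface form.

Rule 1 (pre-rhotic lowering): no segment meets the environment; /gesoradpake/ is unchanged.
Rule 2 (intervocalic voicing): /s/ is a voiceless obstruent between vowels /e/ and /o/, so it voices to [z]. /k/ is a voiceless obstruent between vowels /a/ and /e/, so it voices to [g]. /gesoradpake/ → gezoradpage.
Rule 3 (stop-cluster i-epenthesis): /d/ and /p/ form a stop–stop cluster, so [i] is inserted between them. /gezoradpage/ → gezoradipage.

gezoradipage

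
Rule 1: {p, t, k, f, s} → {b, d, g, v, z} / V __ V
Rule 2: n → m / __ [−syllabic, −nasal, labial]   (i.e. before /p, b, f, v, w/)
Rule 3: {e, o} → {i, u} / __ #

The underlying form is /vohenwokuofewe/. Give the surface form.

vohemwoguovewi

Rule 1 (intervocalic voicing): /k/ is a voiceless obstruent between vowels /o/ and /u/, so it voices to [g]. /f/ is a voiceless obstruent between vowels /o/ and /e/, so it voices to [v]. /vohenwokuofewe/ → vohenwoguovewe.
Rule 2 (nasal place assimilation): /n/ precedes the labial consonant /w/, so it assimilates in place to [m]. /vohenwoguovewe/ → vohemwoguovewe.
Rule 3 (final vowel raising): /e/ is a mid vowel in word-final position, so it raises to [i]. /vohemwoguovewe/ → vohemwoguovewi.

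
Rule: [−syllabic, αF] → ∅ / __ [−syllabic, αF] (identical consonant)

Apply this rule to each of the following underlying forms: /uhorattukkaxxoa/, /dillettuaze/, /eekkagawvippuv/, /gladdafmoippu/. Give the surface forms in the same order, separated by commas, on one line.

uhoratukaxoa, diletuaze, eekagawvipuv, gladafmoipu

/uhorattukkaxxoa/: /tt/ is a geminate; the first /t/ deletes. /kk/ is a geminate; the first /k/ deletes. /xx/ is a geminate; the first /x/ deletes. → [uhoratukaxoa].
/dillettuaze/: /ll/ is a geminate; the first /l/ deletes. /tt/ is a geminate; the first /t/ deletes. → [diletuaze].
/eekkagawvippuv/: /kk/ is a geminate; the first /k/ deletes. /pp/ is a geminate; the first /p/ deletes. → [eekagawvipuv].
/gladdafmoippu/: /dd/ is a geminate; the first /d/ deletes. /pp/ is a geminate; the first /p/ deletes. → [gladafmoipu].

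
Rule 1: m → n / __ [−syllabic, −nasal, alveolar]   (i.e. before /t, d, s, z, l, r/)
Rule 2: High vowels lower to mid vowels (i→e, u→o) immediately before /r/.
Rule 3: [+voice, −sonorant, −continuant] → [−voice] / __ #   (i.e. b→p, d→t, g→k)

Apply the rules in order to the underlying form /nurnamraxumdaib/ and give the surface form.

nornanraxundaip

Rule 1 (nasal place assimilation): /m/ precedes the alveolar consonant /r/, so it assimilates in place to [n]. /m/ precedes the alveolar consonant /d/, so it assimilates in place to [n]. /nurnamraxumdaib/ → nurnanraxundaib.
Rule 2 (pre-rhotic lowering): /u/ is a high vowel immediately before /r/, so it lowers to [o]. /nurnanraxundaib/ → nornanraxundaib.
Rule 3 (final devoicing): /b/ is a voiced stop in word-final position, so it devoices to [p]. /nornanraxundaib/ → nornanraxundaip.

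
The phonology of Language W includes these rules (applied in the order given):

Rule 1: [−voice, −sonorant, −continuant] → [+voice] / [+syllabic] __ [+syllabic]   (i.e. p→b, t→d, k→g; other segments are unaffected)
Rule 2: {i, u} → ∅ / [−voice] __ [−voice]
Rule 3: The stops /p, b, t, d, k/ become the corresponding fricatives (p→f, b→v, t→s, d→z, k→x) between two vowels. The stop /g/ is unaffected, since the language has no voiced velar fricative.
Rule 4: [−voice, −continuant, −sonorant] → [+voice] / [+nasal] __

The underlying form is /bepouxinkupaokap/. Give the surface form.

bevouxinguvaogap

Rule 1 (intervocalic voicing): /p/ is a voiceless stop between vowels /e/ and /o/, so it voices to [b]. /p/ is a voiceless stop between vowels /u/ and /a/, so it voices to [b]. /k/ is a voiceless stop between vowels /o/ and /a/, so it voices to [g]. /bepouxinkupaokap/ → bebouxinkubaogap.
Rule 2 (high vowel syncope): no segment meets the environment; /bebouxinkubaogap/ is unchanged.
Rule 3 (intervocalic spirantization): /b/ is a stop between vowels /e/ and /o/, so it spirantizes to the fricative [v]. /b/ is a stop between vowels /u/ and /a/, so it spirantizes to the fricative [v]. /bebouxinkubaogap/ → bevouxinkuvaogap.
Rule 4 (post-nasal voicing): /k/ is a voiceless stop immediately after the nasal /n/, so it voices to [g]. /bevouxinkuvaogap/ → bevouxinguvaogap.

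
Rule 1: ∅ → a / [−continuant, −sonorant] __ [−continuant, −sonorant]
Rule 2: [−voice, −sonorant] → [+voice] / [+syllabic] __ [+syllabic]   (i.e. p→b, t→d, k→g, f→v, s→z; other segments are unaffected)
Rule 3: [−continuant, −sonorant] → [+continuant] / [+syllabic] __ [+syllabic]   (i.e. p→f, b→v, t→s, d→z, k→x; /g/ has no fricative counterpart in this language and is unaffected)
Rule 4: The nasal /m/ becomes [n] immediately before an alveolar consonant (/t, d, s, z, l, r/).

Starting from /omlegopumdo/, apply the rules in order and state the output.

Rule 1 (stop-cluster a-epenthesis): no segment meets the environment; /omlegopumdo/ is unchanged.
Rule 2 (intervocalic voicing): /p/ is a voiceless obstruent between vowels /o/ and /u/, so it voices to [b]. /omlegopumdo/ → omlegobumdo.
Rule 3 (intervocalic spirantization): /b/ is a stop between vowels /o/ and /u/, so it spirantizes to the fricative [v]. /omlegobumdo/ → omlegovumdo.
Rule 4 (nasal place assimilation): /m/ precedes the alveolar consonant /l/, so it assimilates in place to [n]. /m/ precedes the alveolar consonant /d/, so it assimilates in place to [n]. /omlegovumdo/ → onlegovundo.

onlegovundo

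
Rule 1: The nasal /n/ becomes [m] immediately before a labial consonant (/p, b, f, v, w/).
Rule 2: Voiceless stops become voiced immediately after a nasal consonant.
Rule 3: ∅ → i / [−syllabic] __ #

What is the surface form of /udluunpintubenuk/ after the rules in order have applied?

udluumbindubenuki

Rule 1 (nasal place assimilation): /n/ precedes the labial consonant /p/, so it assimilates in place to [m]. /udluunpintubenuk/ → udluumpintubenuk.
Rule 2 (post-nasal voicing): /p/ is a voiceless stop immediately after the nasal /m/, so it voices to [b]. /t/ is a voiceless stop immediately after the nasal /n/, so it voices to [d]. /udluumpintubenuk/ → udluumbindubenuk.
Rule 3 (final i-epenthesis): the form ends in the consonant /k/, so [i] is inserted word-finally. /udluumbindubenuk/ → udluumbindubenuki.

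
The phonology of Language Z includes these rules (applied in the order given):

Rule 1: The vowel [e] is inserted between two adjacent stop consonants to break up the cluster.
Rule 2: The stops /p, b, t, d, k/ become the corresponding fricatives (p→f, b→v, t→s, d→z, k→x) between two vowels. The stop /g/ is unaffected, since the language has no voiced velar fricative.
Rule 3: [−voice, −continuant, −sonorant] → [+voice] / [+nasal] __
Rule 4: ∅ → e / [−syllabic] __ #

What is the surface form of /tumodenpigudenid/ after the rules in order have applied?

Rule 1 (stop-cluster e-epenthesis): no segment meets the environment; /tumodenpigudenid/ is unchanged.
Rule 2 (intervocalic spirantization): /d/ is a stop between vowels /o/ and /e/, so it spirantizes to the fricative [z]. /d/ is a stop between vowels /u/ and /e/, so it spirantizes to the fricative [z]. /tumodenpigudenid/ → tumozenpiguzenid.
Rule 3 (post-nasal voicing): /p/ is a voiceless stop immediately after the nasal /n/, so it voices to [b]. /tumozenpiguzenid/ → tumozenbiguzenid.
Rule 4 (final e-epenthesis): the form ends in the consonant /d/, so [e] is inserted word-finally. /tumozenbiguzenid/ → tumozenbiguzenide.

tumozenbiguzenide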